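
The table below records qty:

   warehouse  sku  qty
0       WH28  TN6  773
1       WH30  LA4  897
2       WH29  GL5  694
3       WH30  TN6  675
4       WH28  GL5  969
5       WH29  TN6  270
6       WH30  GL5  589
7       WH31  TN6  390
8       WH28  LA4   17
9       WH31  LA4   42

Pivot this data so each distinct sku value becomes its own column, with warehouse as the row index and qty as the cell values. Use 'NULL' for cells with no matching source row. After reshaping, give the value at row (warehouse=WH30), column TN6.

675

The long row with warehouse=WH30, sku=TN6 has qty=675.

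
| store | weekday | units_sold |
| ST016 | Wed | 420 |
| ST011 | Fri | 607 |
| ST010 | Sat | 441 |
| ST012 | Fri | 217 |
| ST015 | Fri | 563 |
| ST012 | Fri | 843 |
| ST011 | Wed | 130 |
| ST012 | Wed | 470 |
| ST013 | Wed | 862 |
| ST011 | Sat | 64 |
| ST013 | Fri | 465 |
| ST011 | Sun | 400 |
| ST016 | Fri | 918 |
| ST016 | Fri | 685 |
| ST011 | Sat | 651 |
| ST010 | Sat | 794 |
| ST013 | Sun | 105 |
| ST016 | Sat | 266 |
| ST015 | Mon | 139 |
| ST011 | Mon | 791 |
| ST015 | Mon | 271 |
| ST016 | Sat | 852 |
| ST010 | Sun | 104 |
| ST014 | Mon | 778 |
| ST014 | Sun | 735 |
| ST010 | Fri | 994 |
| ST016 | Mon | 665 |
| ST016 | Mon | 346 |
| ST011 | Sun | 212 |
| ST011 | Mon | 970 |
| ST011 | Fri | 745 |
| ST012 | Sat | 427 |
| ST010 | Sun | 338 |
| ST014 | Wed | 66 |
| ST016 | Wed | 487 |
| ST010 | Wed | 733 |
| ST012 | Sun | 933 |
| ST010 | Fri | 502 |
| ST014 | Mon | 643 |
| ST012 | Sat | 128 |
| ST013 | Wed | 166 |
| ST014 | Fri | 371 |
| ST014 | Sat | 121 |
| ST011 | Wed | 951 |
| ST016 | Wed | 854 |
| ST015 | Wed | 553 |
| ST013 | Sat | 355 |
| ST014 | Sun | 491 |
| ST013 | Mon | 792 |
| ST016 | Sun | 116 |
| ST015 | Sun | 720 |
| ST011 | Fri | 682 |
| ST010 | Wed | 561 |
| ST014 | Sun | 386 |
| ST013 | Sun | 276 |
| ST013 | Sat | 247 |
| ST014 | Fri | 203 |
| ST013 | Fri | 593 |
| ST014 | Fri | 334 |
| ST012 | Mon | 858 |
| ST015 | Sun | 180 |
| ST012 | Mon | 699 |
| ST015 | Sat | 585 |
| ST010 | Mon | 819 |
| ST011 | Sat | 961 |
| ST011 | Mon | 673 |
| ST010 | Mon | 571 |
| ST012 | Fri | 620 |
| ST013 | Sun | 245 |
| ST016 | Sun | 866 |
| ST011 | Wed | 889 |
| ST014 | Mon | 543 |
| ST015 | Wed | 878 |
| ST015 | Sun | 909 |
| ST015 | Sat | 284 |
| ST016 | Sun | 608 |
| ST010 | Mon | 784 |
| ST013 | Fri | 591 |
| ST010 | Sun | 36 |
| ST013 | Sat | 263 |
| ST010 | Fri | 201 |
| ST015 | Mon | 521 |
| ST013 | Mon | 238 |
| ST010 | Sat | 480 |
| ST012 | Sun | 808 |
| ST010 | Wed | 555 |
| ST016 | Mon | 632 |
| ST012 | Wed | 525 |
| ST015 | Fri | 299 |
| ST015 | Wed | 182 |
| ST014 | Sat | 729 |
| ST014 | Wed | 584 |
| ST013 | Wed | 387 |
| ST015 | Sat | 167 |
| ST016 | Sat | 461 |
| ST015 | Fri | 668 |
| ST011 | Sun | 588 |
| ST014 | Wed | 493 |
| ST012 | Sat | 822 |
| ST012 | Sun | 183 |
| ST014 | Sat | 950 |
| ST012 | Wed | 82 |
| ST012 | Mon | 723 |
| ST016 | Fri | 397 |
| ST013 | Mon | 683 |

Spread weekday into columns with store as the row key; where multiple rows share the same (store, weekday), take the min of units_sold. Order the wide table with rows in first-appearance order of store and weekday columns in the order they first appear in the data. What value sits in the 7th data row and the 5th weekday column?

543

With rows in first-appearance order of store, row 7 is store=ST014. weekday columns in first-appearance order: Wed, Fri, Sat, Sun, Mon; column 5 is Mon.
Long rows with store=ST014, weekday=Mon: min(778, 643, 543) = 543.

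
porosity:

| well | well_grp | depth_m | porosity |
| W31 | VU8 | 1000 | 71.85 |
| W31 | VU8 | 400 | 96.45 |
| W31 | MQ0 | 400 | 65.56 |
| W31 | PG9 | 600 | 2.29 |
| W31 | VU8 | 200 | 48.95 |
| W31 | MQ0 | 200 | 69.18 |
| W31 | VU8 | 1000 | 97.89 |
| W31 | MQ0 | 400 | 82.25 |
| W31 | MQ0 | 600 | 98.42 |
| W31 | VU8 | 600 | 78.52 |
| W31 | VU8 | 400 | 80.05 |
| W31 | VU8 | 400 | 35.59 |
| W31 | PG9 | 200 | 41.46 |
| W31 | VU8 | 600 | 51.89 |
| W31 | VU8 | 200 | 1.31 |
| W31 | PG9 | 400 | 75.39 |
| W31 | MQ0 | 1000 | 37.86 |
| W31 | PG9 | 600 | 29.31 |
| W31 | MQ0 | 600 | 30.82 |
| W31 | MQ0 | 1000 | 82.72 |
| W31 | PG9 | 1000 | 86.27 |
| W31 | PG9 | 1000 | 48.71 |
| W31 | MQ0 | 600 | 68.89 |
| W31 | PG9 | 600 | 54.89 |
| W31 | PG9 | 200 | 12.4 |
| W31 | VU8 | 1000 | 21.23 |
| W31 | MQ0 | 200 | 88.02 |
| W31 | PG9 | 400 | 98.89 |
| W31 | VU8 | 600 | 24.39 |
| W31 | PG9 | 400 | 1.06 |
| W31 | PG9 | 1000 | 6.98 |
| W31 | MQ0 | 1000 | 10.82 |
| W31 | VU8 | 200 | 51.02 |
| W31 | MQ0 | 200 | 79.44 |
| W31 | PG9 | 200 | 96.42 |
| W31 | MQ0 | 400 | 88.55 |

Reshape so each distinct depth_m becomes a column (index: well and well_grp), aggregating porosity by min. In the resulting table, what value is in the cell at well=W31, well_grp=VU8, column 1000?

21.23

Rows with well=W31, well_grp=VU8 and depth_m=1000: porosity values are 71.85, 97.89, 21.23.
min(71.85, 97.89, 21.23) = 21.23.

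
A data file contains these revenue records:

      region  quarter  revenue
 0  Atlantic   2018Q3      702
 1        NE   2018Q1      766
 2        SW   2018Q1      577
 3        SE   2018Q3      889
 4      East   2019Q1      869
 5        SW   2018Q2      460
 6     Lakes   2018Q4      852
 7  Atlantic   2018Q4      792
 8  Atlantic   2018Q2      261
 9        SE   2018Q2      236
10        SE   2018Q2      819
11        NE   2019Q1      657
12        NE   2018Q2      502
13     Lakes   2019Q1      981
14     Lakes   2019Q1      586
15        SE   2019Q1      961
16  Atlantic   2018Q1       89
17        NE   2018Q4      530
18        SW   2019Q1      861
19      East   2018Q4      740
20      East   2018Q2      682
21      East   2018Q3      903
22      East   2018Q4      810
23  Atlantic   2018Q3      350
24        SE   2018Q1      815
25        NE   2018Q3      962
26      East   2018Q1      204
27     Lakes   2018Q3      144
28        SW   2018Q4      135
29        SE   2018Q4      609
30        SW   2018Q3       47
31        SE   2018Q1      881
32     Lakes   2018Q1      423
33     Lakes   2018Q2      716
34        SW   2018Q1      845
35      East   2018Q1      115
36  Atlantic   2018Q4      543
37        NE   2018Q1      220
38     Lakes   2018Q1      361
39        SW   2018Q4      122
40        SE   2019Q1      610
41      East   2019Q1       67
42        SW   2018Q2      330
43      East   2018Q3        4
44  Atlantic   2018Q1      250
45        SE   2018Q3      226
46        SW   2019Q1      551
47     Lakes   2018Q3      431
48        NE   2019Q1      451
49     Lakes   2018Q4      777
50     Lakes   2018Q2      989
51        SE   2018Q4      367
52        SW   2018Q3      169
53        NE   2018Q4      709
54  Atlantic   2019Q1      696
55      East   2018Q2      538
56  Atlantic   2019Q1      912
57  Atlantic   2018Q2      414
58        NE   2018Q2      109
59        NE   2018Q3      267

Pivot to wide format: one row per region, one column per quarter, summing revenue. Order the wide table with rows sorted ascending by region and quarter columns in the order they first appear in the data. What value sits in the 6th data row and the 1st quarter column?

216

With rows sorted ascending by region, row 6 is region=SW. quarter columns in first-appearance order: 2018Q3, 2018Q1, 2019Q1, 2018Q2, 2018Q4; column 1 is 2018Q3.
Long rows with region=SW, quarter=2018Q3: 47 + 169 = 216.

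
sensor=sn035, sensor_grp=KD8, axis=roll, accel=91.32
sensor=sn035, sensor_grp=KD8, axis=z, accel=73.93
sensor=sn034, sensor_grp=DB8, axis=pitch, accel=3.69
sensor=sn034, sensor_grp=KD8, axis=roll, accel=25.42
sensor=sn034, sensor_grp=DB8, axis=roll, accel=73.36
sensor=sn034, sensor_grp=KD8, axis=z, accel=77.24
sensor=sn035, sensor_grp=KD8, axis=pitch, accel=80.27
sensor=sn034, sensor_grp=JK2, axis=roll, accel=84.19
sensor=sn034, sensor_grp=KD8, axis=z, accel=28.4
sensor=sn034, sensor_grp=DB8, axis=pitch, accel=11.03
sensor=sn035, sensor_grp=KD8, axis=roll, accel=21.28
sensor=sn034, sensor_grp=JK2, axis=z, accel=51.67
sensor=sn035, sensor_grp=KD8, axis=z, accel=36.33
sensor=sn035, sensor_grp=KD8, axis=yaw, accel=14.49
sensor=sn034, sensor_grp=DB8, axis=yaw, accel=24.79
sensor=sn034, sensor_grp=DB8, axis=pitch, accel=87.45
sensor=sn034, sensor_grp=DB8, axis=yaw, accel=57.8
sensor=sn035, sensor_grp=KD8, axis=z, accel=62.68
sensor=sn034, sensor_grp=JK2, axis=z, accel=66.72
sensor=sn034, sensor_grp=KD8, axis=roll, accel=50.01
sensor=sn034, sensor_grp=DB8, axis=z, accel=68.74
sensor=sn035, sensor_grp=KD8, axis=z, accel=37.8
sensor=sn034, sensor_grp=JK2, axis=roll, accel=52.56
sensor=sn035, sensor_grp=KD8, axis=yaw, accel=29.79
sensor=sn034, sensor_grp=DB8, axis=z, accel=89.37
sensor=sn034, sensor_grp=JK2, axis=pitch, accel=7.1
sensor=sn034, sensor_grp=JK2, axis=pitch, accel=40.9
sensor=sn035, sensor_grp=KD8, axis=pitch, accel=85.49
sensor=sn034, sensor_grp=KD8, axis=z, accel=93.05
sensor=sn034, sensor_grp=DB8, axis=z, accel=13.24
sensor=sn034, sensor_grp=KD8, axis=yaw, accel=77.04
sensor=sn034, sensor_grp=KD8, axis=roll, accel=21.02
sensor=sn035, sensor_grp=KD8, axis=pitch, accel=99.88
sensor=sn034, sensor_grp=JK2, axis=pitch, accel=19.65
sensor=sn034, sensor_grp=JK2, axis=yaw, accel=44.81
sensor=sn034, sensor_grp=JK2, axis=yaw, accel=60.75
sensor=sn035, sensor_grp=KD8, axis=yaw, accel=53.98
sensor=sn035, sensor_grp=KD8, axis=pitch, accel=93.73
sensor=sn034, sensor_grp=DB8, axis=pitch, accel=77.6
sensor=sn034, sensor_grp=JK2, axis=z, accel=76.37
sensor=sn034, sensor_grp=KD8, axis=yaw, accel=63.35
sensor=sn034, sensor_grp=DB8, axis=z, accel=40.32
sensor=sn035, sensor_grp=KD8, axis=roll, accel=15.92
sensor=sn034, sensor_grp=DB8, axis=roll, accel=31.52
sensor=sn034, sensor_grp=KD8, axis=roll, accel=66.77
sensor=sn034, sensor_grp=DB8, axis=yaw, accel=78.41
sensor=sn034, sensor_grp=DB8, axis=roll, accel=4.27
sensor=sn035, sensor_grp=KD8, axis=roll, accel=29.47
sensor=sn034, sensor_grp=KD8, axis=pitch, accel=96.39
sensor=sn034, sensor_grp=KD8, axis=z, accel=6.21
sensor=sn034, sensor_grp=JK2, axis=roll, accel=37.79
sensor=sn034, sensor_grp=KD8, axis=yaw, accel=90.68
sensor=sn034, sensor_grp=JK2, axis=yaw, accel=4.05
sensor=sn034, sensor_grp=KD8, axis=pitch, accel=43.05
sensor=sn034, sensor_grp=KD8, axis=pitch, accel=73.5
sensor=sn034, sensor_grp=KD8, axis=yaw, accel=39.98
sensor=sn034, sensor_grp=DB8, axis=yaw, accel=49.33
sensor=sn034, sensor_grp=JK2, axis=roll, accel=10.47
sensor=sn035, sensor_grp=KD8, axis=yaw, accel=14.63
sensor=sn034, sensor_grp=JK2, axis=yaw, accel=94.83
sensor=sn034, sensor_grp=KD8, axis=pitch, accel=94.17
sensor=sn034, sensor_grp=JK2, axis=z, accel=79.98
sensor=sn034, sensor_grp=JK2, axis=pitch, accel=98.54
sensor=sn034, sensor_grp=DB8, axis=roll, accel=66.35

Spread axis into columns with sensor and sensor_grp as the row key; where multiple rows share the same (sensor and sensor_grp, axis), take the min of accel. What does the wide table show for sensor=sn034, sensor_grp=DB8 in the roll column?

Rows with sensor=sn034, sensor_grp=DB8 and axis=roll: accel values are 73.36, 31.52, 4.27, 66.35.
min(73.36, 31.52, 4.27, 66.35) = 4.27.

4.27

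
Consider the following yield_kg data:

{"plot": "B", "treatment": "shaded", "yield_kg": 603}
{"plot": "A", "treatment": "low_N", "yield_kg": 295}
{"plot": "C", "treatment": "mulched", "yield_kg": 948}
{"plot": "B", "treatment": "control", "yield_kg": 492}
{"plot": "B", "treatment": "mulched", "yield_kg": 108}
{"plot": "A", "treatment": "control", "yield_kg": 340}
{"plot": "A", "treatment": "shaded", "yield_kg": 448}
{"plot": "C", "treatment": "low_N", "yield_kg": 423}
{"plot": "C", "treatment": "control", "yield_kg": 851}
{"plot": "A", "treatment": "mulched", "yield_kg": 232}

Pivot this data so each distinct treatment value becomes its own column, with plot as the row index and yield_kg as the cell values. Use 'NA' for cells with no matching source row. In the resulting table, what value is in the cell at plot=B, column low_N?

NA

No long-format row has plot=B and treatment=low_N, so the cell is NA.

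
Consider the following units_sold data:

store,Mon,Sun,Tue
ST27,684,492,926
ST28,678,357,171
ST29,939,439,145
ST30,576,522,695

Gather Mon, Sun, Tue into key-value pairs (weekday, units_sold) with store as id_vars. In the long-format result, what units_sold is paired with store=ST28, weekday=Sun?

357

Unpivoting turns each (store, wide-column) pair into one long row.
The wide cell at row ST28, column Sun holds 357, so the long row (ST28, Sun) has units_sold=357.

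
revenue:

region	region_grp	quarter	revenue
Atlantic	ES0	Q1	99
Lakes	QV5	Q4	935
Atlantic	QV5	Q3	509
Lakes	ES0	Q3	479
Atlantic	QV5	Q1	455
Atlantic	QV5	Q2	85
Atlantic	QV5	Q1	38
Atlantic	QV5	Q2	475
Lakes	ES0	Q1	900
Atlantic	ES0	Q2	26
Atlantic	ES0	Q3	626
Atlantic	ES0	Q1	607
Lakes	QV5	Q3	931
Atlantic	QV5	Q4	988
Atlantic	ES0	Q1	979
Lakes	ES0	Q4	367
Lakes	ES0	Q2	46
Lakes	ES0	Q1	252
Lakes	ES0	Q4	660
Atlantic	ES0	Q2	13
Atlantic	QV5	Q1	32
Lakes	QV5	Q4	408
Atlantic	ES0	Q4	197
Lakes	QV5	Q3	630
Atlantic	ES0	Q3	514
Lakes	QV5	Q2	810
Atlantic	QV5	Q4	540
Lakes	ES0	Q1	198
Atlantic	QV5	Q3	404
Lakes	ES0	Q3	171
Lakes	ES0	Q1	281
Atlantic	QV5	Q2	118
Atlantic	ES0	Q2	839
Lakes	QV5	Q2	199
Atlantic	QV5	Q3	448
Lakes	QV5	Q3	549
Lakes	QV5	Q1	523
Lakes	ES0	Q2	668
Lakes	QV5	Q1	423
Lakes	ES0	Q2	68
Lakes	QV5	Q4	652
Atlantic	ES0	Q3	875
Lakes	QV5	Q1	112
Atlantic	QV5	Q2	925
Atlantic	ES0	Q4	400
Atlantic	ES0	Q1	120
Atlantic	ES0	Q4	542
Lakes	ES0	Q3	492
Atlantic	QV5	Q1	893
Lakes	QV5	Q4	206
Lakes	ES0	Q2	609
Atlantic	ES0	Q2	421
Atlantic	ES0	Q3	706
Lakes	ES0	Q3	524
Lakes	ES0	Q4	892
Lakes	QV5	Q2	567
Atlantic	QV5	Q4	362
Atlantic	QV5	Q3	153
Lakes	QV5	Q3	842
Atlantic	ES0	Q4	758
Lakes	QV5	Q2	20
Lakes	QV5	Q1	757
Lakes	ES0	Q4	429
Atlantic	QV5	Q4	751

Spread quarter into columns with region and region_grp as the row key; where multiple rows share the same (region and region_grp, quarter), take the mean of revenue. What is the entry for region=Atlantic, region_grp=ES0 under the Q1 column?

Rows with region=Atlantic, region_grp=ES0 and quarter=Q1: revenue values are 99, 607, 979, 120.
(99 + 607 + 979 + 120) / 4 = 451.25.

451.25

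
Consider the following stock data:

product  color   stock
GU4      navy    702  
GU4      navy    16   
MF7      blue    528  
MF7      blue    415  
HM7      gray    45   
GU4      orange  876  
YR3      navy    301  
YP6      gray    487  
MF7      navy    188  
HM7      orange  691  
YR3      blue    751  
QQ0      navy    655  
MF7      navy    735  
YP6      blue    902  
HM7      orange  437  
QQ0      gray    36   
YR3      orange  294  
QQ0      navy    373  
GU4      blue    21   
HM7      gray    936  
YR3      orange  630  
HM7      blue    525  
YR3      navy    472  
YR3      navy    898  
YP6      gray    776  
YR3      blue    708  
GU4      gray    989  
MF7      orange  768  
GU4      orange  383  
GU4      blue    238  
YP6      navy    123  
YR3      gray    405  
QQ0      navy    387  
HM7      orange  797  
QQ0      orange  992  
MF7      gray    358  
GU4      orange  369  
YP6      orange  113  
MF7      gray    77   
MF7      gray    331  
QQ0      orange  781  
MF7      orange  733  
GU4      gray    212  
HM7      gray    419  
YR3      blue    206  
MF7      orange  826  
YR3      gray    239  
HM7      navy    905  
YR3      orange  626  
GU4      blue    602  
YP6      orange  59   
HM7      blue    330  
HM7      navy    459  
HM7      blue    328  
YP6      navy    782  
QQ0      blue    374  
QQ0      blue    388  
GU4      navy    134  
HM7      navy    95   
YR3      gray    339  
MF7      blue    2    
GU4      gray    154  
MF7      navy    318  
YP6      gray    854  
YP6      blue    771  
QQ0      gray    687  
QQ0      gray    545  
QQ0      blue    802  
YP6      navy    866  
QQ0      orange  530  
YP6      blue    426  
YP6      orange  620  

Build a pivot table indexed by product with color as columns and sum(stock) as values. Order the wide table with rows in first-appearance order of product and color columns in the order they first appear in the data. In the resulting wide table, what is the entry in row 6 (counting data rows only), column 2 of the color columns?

1564

With rows in first-appearance order of product, row 6 is product=QQ0. color columns in first-appearance order: navy, blue, gray, orange; column 2 is blue.
Long rows with product=QQ0, color=blue: 374 + 388 + 802 = 1564.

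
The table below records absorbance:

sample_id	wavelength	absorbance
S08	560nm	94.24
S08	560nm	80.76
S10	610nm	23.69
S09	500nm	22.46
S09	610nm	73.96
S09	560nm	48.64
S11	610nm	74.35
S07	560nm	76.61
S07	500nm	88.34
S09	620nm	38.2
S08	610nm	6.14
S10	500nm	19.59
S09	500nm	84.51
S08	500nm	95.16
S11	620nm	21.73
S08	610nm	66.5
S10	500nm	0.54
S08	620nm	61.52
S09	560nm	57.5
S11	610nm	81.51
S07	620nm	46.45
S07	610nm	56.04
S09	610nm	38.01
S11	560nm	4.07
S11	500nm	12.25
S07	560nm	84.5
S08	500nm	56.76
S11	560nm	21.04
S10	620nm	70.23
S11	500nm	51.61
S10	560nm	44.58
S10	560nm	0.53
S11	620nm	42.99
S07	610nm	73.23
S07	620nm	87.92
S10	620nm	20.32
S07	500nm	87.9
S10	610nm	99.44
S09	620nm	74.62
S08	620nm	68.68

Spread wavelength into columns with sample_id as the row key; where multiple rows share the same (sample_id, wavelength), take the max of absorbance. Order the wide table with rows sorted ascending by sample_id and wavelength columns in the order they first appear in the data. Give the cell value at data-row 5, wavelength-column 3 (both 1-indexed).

With rows sorted ascending by sample_id, row 5 is sample_id=S11. wavelength columns in first-appearance order: 560nm, 610nm, 500nm, 620nm; column 3 is 500nm.
Long rows with sample_id=S11, wavelength=500nm: max(12.25, 51.61) = 51.61.

51.61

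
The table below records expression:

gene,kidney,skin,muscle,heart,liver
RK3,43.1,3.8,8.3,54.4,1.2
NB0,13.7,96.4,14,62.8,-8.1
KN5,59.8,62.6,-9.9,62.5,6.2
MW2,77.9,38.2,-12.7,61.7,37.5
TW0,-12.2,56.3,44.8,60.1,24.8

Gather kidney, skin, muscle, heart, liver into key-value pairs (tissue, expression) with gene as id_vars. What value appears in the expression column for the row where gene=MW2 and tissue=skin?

38.2

Unpivoting turns each (gene, wide-column) pair into one long row.
The wide cell at row MW2, column skin holds 38.2, so the long row (MW2, skin) has expression=38.2.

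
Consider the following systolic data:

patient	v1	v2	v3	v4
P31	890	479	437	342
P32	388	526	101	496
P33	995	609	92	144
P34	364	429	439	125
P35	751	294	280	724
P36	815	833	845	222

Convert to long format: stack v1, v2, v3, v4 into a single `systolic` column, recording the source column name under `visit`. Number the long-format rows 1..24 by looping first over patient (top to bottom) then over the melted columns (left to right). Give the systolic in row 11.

24 rows total (6 × 4). Row 11: index ⌊(11-1)/4⌋ = 2 into patient → P33; (11-1) mod 4 = 2 into the melted columns → v3.
So row 11 is (P33, v3, 92); systolic = 92.

92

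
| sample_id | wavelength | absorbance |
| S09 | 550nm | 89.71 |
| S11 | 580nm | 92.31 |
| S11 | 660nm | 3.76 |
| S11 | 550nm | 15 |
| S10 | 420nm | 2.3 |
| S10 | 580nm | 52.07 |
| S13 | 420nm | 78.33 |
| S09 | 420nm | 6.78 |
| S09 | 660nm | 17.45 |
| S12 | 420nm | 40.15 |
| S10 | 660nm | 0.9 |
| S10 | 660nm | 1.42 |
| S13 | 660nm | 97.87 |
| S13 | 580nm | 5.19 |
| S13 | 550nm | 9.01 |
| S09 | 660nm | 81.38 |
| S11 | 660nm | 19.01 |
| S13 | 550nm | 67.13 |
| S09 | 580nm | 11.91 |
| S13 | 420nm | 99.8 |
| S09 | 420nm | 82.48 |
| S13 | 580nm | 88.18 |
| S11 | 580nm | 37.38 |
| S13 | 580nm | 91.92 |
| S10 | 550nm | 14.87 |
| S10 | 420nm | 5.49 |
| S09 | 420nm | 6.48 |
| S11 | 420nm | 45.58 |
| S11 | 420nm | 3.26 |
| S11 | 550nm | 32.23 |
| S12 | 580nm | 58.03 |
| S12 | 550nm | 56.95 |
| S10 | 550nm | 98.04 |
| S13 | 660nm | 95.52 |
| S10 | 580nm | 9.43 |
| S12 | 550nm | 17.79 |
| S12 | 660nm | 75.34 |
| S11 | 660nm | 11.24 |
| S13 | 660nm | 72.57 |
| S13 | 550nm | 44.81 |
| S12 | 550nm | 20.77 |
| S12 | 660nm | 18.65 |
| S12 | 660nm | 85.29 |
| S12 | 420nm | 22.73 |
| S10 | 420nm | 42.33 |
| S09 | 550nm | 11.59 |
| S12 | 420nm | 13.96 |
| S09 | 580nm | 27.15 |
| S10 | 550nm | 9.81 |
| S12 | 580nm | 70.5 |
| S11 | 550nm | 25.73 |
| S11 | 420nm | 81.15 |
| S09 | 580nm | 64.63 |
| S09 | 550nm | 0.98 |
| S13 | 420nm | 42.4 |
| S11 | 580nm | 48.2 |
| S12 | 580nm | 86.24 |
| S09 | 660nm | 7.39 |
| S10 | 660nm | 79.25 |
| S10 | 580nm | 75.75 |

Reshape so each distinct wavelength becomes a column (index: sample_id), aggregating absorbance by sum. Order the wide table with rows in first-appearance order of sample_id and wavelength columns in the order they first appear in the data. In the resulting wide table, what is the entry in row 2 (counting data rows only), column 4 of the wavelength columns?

With rows in first-appearance order of sample_id, row 2 is sample_id=S11. wavelength columns in first-appearance order: 550nm, 580nm, 660nm, 420nm; column 4 is 420nm.
Long rows with sample_id=S11, wavelength=420nm: 45.58 + 3.26 + 81.15 = 129.99.

129.99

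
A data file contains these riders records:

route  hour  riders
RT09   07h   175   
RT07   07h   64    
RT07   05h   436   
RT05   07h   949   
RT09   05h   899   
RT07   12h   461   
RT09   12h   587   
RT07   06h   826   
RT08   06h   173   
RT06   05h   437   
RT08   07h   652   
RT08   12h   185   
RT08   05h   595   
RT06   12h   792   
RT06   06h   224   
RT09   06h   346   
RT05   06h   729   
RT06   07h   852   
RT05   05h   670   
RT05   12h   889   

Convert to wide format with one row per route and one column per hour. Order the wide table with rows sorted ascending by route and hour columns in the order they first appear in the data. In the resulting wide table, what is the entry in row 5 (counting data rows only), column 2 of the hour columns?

899

With rows sorted ascending by route, row 5 is route=RT09. hour columns in first-appearance order: 07h, 05h, 12h, 06h; column 2 is 05h.
Long rows with route=RT09, hour=05h: riders = 899.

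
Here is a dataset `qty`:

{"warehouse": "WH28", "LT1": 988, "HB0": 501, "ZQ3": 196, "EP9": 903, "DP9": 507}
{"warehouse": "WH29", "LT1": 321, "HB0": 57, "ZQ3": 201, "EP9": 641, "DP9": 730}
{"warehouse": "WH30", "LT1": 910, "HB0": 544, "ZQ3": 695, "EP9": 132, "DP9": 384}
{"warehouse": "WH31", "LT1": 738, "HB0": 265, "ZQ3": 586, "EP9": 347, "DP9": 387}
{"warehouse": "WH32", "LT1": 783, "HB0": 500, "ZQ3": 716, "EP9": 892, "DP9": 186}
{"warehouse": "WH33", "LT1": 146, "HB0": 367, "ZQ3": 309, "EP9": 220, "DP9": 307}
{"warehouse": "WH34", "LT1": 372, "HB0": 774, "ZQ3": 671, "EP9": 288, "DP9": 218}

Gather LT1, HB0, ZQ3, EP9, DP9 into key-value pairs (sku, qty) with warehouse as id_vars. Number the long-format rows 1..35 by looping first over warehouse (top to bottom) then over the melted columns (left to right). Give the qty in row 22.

35 rows total (7 × 5). Row 22: index ⌊(22-1)/5⌋ = 4 into warehouse → WH32; (22-1) mod 5 = 1 into the melted columns → HB0.
So row 22 is (WH32, HB0, 500); qty = 500.

500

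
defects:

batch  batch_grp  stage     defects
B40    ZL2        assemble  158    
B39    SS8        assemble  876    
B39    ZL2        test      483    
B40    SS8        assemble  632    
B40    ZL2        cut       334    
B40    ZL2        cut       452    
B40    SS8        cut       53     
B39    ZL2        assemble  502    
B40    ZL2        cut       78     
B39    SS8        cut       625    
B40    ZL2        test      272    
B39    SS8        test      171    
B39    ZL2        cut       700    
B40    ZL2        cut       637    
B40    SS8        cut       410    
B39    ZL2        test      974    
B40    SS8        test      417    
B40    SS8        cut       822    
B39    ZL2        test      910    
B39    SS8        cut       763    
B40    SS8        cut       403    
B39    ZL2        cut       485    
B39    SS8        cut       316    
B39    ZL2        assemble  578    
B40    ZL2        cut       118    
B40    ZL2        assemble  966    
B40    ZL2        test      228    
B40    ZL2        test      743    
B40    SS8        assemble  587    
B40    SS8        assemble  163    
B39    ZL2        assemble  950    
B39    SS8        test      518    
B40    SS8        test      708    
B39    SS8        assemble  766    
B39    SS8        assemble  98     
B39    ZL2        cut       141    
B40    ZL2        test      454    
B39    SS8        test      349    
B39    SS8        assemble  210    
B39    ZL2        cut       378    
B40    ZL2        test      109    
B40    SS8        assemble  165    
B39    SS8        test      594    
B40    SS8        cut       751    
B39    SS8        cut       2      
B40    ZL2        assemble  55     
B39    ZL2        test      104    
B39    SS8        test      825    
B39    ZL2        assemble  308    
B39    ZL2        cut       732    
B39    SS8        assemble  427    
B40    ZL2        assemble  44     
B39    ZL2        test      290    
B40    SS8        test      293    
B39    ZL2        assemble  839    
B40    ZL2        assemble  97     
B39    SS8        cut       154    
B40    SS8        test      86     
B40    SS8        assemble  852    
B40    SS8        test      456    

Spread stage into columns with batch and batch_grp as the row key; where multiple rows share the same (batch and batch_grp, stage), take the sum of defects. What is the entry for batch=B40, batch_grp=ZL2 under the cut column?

1619

Rows with batch=B40, batch_grp=ZL2 and stage=cut: defects values are 334, 452, 78, 637, 118.
334 + 452 + 78 + 637 + 118 = 1619.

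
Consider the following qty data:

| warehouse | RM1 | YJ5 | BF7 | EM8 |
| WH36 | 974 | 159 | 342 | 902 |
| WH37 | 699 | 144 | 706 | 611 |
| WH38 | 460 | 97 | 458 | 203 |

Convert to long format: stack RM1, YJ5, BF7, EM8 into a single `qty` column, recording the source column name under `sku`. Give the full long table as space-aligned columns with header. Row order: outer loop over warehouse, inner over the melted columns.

Each (warehouse, column) pair becomes one row: 3 × 4 = 12 rows.
For example, (WH36, RM1) → qty=974.

warehouse  sku  qty
WH36       RM1  974
WH36       YJ5  159
WH36       BF7  342
WH36       EM8  902
WH37       RM1  699
WH37       YJ5  144
WH37       BF7  706
WH37       EM8  611
WH38       RM1  460
WH38       YJ5  97 
WH38       BF7  458
WH38       EM8  203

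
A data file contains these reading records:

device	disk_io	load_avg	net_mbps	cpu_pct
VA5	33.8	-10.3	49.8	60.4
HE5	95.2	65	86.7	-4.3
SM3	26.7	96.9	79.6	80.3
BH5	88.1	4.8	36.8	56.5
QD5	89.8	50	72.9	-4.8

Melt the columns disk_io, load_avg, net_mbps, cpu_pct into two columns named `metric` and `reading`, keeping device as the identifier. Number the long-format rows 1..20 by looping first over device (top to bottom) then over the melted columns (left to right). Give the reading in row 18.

20 rows total (5 × 4). Row 18: index ⌊(18-1)/4⌋ = 4 into device → QD5; (18-1) mod 4 = 1 into the melted columns → load_avg.
So row 18 is (QD5, load_avg, 50); reading = 50.

50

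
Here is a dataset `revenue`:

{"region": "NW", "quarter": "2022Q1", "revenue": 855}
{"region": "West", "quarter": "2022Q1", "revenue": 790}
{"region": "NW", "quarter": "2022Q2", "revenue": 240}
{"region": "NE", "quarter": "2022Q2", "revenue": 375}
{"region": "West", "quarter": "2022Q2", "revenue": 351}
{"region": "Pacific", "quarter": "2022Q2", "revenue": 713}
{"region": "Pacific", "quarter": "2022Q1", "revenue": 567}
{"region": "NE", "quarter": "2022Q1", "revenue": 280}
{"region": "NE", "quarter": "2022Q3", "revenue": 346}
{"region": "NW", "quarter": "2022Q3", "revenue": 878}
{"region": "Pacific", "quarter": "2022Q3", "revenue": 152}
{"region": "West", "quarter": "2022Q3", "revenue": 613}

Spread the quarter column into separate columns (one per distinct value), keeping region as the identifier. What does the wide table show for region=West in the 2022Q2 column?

Wide layout: rows indexed by region, columns are the 3 distinct quarter values (2022Q1, 2022Q2, 2022Q3).
Cell (region=West, quarter=2022Q2) draws from the long row where region=West and quarter=2022Q2, which has revenue=351.

351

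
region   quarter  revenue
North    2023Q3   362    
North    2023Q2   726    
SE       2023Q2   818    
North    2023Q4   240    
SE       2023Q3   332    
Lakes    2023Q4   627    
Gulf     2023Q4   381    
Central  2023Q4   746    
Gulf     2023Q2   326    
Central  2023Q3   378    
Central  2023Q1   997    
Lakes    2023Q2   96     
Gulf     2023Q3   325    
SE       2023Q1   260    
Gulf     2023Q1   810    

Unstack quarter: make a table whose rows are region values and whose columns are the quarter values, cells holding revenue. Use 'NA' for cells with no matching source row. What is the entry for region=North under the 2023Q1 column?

No long-format row has region=North and quarter=2023Q1, so the cell is NA.

NA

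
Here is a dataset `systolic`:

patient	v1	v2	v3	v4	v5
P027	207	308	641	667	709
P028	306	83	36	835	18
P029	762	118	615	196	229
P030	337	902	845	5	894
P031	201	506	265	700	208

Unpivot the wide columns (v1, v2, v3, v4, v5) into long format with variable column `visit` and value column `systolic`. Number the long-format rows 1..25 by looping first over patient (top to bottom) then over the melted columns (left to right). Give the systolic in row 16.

25 rows total (5 × 5). Row 16: index ⌊(16-1)/5⌋ = 3 into patient → P030; (16-1) mod 5 = 0 into the melted columns → v1.
So row 16 is (P030, v1, 337); systolic = 337.

337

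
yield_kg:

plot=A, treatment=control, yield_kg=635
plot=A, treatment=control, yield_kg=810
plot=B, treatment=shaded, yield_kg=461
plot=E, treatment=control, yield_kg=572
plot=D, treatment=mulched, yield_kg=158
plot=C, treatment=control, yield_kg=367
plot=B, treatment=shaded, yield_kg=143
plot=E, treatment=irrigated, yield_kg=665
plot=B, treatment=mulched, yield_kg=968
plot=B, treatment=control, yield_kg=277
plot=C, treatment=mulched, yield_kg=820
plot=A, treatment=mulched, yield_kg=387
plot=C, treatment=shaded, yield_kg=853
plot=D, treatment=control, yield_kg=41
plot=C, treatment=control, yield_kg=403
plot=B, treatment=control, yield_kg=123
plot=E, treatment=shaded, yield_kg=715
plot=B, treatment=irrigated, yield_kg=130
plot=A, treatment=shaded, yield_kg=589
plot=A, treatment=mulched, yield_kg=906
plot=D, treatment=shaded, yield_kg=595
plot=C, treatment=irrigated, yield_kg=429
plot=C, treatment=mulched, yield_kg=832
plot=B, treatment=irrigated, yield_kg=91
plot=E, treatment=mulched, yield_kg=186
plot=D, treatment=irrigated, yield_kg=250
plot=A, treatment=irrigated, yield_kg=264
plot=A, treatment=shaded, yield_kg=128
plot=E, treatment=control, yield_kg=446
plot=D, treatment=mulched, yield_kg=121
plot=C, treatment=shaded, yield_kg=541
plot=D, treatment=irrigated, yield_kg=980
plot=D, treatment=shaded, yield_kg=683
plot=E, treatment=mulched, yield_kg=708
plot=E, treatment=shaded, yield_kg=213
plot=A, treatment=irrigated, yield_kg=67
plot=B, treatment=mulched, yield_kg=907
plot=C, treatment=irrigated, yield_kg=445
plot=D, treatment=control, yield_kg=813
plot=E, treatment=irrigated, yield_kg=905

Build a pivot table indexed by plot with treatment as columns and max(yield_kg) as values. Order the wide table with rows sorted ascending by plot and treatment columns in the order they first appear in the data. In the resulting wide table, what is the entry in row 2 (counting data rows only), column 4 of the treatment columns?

130

With rows sorted ascending by plot, row 2 is plot=B. treatment columns in first-appearance order: control, shaded, mulched, irrigated; column 4 is irrigated.
Long rows with plot=B, treatment=irrigated: max(130, 91) = 130.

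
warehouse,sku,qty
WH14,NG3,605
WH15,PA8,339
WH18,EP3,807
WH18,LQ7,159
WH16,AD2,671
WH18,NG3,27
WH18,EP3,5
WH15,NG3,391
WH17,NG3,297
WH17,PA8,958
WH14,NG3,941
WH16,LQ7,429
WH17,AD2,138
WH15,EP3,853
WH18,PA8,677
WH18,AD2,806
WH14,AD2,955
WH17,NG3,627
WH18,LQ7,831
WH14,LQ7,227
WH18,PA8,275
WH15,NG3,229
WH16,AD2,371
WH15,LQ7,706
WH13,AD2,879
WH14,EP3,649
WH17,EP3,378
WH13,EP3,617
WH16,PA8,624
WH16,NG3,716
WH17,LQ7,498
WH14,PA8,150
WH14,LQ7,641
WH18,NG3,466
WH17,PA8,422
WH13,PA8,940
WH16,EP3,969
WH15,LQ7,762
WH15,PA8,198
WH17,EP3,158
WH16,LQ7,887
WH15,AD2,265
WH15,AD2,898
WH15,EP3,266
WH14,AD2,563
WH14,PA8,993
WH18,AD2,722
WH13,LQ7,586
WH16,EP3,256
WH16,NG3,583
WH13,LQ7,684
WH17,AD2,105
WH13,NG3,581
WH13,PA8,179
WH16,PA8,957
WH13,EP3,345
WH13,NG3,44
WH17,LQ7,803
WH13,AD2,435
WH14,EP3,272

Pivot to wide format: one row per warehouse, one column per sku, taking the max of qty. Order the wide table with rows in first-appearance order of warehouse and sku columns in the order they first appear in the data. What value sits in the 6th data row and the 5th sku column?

With rows in first-appearance order of warehouse, row 6 is warehouse=WH13. sku columns in first-appearance order: NG3, PA8, EP3, LQ7, AD2; column 5 is AD2.
Long rows with warehouse=WH13, sku=AD2: max(879, 435) = 879.

879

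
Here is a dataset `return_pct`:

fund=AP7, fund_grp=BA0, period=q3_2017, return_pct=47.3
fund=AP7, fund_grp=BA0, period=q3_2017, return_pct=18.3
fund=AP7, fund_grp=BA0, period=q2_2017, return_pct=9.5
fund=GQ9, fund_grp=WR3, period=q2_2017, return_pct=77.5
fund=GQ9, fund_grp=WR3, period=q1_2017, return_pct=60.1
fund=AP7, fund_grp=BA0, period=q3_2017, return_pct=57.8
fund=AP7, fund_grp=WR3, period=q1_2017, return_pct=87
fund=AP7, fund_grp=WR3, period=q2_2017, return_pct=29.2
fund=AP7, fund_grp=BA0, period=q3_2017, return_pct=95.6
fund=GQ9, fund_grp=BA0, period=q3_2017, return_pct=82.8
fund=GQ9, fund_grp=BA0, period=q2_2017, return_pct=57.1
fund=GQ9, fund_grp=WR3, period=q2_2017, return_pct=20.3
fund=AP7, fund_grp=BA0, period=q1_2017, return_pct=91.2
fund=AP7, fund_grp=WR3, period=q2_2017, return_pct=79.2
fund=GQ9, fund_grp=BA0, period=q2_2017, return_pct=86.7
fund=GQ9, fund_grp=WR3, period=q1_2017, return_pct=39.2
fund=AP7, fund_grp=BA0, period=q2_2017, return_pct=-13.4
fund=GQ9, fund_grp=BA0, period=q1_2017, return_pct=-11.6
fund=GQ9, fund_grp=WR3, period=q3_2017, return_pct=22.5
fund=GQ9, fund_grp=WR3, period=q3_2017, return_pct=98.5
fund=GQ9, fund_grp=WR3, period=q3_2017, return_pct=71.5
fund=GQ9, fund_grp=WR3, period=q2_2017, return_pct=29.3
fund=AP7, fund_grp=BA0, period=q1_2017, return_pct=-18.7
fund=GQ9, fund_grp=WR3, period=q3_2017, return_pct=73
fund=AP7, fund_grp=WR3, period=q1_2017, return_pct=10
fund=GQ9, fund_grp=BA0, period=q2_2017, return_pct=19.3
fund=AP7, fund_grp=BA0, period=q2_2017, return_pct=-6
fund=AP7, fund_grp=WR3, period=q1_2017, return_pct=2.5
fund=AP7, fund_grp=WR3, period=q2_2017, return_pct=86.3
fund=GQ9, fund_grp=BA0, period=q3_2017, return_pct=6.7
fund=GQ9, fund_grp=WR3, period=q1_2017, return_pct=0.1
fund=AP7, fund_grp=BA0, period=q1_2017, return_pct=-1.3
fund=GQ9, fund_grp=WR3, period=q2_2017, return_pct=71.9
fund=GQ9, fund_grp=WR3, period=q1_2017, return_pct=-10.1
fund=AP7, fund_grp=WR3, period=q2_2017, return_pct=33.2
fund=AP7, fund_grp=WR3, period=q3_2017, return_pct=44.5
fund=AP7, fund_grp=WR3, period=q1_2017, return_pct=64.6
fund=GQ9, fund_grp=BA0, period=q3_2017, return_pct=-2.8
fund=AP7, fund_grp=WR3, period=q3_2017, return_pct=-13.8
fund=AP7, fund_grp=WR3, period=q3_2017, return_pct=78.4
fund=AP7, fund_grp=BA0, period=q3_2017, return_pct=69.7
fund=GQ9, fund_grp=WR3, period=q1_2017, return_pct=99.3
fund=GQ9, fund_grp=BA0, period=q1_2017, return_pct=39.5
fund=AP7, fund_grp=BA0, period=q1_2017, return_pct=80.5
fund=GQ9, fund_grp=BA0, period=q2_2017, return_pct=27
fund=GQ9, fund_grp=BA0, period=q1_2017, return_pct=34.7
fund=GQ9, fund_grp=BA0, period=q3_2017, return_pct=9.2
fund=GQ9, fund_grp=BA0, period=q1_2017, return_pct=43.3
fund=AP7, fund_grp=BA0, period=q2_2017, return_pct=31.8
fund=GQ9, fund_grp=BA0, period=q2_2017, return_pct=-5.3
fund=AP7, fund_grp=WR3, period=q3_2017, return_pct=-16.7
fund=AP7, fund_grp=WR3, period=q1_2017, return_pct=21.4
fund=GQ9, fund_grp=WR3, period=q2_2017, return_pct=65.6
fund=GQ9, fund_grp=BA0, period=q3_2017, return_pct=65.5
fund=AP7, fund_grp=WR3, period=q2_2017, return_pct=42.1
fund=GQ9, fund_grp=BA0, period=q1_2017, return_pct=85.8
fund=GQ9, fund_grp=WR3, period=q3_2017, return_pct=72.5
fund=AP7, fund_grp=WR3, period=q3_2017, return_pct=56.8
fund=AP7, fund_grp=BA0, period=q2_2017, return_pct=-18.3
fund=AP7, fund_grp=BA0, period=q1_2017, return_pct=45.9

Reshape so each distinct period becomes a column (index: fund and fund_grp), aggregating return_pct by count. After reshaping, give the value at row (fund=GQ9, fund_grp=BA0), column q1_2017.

Rows with fund=GQ9, fund_grp=BA0 and period=q1_2017: return_pct values are -11.6, 39.5, 34.7, 43.3, 85.8.
5 rows match — count = 5.

5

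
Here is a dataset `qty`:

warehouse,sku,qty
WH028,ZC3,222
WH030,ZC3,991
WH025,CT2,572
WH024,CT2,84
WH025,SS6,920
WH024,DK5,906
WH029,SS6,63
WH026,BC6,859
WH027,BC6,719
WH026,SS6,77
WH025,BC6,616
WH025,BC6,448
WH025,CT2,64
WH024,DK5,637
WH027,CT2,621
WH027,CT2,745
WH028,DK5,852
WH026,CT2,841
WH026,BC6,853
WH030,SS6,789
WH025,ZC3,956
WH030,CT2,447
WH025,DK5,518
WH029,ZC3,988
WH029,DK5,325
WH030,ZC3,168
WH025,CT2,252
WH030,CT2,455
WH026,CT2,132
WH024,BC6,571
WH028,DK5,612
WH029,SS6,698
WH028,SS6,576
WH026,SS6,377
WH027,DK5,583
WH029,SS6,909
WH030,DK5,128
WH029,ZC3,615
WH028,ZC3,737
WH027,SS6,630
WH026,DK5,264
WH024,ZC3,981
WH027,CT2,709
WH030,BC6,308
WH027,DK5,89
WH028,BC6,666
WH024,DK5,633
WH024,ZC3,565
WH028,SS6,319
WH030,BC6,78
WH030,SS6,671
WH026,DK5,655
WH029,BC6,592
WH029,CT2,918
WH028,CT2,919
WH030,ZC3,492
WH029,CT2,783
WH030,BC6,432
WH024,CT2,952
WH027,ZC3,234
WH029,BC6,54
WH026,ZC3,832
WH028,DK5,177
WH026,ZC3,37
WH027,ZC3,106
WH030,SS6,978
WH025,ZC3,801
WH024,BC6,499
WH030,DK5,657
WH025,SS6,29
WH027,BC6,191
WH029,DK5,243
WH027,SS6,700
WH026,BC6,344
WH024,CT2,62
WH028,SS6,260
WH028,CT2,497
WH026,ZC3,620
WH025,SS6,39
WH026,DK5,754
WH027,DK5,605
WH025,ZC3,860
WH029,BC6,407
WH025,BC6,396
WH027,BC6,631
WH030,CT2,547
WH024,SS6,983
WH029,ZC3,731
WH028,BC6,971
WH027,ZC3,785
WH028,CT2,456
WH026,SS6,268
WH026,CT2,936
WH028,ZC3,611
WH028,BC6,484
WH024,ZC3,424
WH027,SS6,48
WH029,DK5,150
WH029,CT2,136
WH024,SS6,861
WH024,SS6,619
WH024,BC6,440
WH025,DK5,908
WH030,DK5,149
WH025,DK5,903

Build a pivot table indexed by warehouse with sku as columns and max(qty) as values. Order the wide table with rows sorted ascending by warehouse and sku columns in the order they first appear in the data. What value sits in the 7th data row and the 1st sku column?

With rows sorted ascending by warehouse, row 7 is warehouse=WH030. sku columns in first-appearance order: ZC3, CT2, SS6, DK5, BC6; column 1 is ZC3.
Long rows with warehouse=WH030, sku=ZC3: max(991, 168, 492) = 991.

991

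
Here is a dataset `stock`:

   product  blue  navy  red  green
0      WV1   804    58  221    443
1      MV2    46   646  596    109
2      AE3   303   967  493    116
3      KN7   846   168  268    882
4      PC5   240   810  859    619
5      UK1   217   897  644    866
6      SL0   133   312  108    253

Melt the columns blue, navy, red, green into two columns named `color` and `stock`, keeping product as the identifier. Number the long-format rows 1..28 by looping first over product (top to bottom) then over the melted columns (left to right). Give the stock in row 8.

28 rows total (7 × 4). Row 8: index ⌊(8-1)/4⌋ = 1 into product → MV2; (8-1) mod 4 = 3 into the melted columns → green.
So row 8 is (MV2, green, 109); stock = 109.

109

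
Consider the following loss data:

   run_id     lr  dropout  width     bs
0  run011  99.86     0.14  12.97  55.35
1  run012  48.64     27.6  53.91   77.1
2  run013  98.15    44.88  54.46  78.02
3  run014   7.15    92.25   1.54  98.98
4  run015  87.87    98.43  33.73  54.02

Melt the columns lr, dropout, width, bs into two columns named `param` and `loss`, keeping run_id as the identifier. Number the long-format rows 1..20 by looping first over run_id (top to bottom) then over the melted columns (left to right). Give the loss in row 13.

20 rows total (5 × 4). Row 13: index ⌊(13-1)/4⌋ = 3 into run_id → run014; (13-1) mod 4 = 0 into the melted columns → lr.
So row 13 is (run014, lr, 7.15); loss = 7.15.

7.15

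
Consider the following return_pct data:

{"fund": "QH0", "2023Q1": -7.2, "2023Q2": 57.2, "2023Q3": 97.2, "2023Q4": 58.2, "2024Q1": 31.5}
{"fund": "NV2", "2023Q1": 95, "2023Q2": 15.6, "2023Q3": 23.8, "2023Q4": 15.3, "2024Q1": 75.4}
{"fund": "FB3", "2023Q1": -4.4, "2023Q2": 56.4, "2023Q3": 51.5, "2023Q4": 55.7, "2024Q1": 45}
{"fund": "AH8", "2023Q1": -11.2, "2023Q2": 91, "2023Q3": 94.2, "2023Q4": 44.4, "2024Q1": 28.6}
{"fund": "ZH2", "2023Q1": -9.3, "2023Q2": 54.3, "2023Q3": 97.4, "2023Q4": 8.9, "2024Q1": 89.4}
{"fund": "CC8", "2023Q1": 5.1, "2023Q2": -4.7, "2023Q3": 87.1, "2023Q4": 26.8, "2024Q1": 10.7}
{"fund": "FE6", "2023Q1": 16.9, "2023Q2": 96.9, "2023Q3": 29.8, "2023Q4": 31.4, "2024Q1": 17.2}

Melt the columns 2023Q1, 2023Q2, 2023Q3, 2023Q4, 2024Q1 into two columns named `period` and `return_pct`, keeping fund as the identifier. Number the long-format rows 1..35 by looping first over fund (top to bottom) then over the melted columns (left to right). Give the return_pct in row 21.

35 rows total (7 × 5). Row 21: index ⌊(21-1)/5⌋ = 4 into fund → ZH2; (21-1) mod 5 = 0 into the melted columns → 2023Q1.
So row 21 is (ZH2, 2023Q1, -9.3); return_pct = -9.3.

-9.3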